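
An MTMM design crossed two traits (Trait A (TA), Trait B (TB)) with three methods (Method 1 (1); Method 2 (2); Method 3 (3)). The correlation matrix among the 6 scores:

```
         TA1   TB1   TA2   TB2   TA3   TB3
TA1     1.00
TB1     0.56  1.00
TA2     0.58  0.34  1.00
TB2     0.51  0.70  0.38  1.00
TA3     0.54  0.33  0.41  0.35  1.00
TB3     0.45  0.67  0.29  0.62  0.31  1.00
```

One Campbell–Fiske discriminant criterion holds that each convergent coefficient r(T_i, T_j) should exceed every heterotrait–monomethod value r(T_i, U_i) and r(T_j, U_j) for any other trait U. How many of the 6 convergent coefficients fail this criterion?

Checking each validity diagonal entry against its comparison values:
TA (methods 1·2): 0.58 vs {0.56, 0.38} → pass.
TA (methods 1·3): 0.54 vs {0.56, 0.31} → fail.
TA (methods 2·3): 0.41 vs {0.38, 0.31} → pass.
TB (methods 1·2): 0.70 vs {0.56, 0.38} → pass.
TB (methods 1·3): 0.67 vs {0.56, 0.31} → pass.
TB (methods 2·3): 0.62 vs {0.38, 0.31} → pass.
1 of 6 fail.

1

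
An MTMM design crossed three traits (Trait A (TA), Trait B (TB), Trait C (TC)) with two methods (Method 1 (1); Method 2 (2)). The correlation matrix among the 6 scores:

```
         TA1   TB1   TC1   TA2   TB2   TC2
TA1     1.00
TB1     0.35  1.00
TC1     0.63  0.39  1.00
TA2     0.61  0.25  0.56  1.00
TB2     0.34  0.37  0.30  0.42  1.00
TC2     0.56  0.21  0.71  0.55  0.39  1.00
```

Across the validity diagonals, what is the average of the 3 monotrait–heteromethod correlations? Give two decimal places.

Convergent values: 0.61, 0.37, 0.71; mean = 1.69/3 = 0.56.

0.56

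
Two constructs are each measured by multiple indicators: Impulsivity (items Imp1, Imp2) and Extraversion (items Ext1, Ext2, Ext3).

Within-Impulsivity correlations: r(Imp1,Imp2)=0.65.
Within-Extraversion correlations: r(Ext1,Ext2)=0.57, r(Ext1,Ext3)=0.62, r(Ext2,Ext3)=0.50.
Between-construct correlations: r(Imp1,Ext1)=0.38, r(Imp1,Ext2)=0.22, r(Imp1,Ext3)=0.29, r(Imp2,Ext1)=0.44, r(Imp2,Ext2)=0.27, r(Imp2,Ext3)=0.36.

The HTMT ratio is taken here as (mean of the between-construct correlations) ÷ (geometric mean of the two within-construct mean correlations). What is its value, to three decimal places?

Mean heterotrait r = 1.96/6 = 0.3267.
Mean within-Imp = 0.65/1 = 0.6500; mean within-Ext = 1.69/3 = 0.5633.
Geometric mean = √(0.6500 × 0.5633) = 0.6051.
HTMT = 0.3267 / 0.6051 = 0.540.

0.540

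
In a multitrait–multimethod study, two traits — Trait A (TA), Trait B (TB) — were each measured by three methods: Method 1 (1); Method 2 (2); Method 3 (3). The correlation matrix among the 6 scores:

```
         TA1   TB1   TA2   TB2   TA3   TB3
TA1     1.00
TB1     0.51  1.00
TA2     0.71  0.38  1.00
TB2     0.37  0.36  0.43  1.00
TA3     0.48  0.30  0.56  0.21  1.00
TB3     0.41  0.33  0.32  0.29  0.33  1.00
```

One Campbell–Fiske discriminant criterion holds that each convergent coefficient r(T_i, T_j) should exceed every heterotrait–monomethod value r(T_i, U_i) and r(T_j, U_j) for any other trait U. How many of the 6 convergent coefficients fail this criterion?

Checking each validity diagonal entry against its comparison values:
TA (methods 1·2): 0.71 vs {0.51, 0.43} → pass.
TA (methods 1·3): 0.48 vs {0.51, 0.33} → fail.
TA (methods 2·3): 0.56 vs {0.43, 0.33} → pass.
TB (methods 1·2): 0.36 vs {0.51, 0.43} → fail.
TB (methods 1·3): 0.33 vs {0.51, 0.33} → fail.
TB (methods 2·3): 0.29 vs {0.43, 0.33} → fail.
4 of 6 fail.

4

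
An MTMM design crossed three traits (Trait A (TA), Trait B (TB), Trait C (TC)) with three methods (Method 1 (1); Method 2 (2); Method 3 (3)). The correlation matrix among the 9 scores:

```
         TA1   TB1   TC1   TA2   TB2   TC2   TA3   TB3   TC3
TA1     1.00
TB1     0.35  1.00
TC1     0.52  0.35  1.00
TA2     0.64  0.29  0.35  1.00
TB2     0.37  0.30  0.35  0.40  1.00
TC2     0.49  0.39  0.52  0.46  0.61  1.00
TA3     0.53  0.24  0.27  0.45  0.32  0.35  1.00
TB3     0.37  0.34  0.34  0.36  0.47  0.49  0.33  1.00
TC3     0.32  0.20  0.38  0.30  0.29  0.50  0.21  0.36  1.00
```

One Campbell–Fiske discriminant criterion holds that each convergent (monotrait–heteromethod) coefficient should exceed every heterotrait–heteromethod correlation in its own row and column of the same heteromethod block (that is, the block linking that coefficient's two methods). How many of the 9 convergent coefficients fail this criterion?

3

Convergent coefficients and their comparison sets:
TA (methods 1·2): 0.64 vs {0.37, 0.29, 0.49, 0.35} → pass.
TA (methods 1·3): 0.53 vs {0.37, 0.24, 0.32, 0.27} → pass.
TA (methods 2·3): 0.45 vs {0.36, 0.32, 0.30, 0.35} → pass.
TB (methods 1·2): 0.30 vs {0.29, 0.37, 0.39, 0.35} → fail.
TB (methods 1·3): 0.34 vs {0.24, 0.37, 0.20, 0.34} → fail.
TB (methods 2·3): 0.47 vs {0.32, 0.36, 0.29, 0.49} → fail.
TC (methods 1·2): 0.52 vs {0.35, 0.49, 0.35, 0.39} → pass.
TC (methods 1·3): 0.38 vs {0.27, 0.32, 0.34, 0.20} → pass.
TC (methods 2·3): 0.50 vs {0.35, 0.30, 0.49, 0.29} → pass.
3 of 9 fail.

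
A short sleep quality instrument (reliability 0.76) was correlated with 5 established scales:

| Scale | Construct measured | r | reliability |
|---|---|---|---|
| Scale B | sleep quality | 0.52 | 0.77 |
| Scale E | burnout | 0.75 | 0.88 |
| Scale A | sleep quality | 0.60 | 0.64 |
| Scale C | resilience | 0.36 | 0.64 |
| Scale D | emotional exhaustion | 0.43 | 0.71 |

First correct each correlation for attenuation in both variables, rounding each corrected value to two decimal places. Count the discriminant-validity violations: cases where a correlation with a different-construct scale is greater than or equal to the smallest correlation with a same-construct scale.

1

Disattenuated r (r / √(r_scale · r_new)):
  Scale B (conv): 0.52 / √(0.77·0.76) = 0.68
  Scale E (disc): 0.75 / √(0.88·0.76) = 0.92
  Scale A (conv): 0.60 / √(0.64·0.76) = 0.86
  Scale C (disc): 0.36 / √(0.64·0.76) = 0.52
  Scale D (disc): 0.43 / √(0.71·0.76) = 0.59
Smallest convergent = 0.68. Discriminant values: 0.92, 0.52, 0.59; count ≥ 0.68 → 1.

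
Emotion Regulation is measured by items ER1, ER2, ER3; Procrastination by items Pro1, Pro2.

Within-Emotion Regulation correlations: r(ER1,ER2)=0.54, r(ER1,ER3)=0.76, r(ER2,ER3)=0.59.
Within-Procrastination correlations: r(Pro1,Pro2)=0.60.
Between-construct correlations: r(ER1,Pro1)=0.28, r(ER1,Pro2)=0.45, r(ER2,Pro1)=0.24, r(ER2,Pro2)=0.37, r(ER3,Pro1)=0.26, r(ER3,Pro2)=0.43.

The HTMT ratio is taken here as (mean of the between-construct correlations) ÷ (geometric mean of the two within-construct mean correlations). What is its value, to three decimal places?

Mean between = 2.03/6 = 0.3383.
Mean within-ER = 1.89/3 = 0.6300; mean within-Pro = 0.60/1 = 0.6000.
Geometric mean = √(0.6300 × 0.6000) = 0.6148.
HTMT = 0.3383 / 0.6148 = 0.550.

0.550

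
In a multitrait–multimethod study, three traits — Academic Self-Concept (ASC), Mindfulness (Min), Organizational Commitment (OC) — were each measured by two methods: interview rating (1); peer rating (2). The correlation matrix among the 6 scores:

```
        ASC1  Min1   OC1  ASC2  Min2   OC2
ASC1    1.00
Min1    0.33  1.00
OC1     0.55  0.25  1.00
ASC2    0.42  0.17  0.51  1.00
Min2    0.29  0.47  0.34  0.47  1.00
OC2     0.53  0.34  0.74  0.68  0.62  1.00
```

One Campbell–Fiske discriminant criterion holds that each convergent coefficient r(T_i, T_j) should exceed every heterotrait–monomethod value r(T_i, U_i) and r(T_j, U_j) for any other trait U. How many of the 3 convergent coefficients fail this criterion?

2

Convergent coefficients and their comparison sets:
ASC (methods 1·2): 0.42 vs {0.33, 0.47, 0.55, 0.68} → fail.
Min (methods 1·2): 0.47 vs {0.33, 0.47, 0.25, 0.62} → fail.
OC (methods 1·2): 0.74 vs {0.55, 0.68, 0.25, 0.62} → pass.
2 of 3 fail.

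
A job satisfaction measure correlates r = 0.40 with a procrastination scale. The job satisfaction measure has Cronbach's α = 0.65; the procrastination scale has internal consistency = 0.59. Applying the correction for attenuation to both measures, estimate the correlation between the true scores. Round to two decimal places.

0.65

r_true = r_obs / √(r_xx · r_yy) = 0.40 / √(0.65 × 0.59) = 0.40 / √0.3835 = 0.40 / 0.6193 ≈ 0.65.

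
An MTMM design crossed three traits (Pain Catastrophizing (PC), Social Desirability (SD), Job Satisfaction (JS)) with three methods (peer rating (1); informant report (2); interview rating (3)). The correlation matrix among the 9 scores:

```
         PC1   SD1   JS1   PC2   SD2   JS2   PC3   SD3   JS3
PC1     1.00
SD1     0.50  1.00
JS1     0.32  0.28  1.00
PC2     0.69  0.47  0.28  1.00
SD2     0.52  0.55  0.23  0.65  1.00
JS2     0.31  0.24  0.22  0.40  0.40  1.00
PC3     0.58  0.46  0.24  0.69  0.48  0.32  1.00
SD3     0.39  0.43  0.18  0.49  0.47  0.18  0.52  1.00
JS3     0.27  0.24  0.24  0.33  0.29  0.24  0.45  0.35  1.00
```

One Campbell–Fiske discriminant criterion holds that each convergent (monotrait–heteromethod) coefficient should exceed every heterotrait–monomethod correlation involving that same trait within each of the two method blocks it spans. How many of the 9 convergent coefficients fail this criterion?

Each convergent coefficient versus the relevant comparison correlations:
PC (methods 1·2): 0.69 vs {0.50, 0.65, 0.32, 0.40} → pass.
PC (methods 1·3): 0.58 vs {0.50, 0.52, 0.32, 0.45} → pass.
PC (methods 2·3): 0.69 vs {0.65, 0.52, 0.40, 0.45} → pass.
SD (methods 1·2): 0.55 vs {0.50, 0.65, 0.28, 0.40} → fail.
SD (methods 1·3): 0.43 vs {0.50, 0.52, 0.28, 0.35} → fail.
SD (methods 2·3): 0.47 vs {0.65, 0.52, 0.40, 0.35} → fail.
JS (methods 1·2): 0.22 vs {0.32, 0.40, 0.28, 0.40} → fail.
JS (methods 1·3): 0.24 vs {0.32, 0.45, 0.28, 0.35} → fail.
JS (methods 2·3): 0.24 vs {0.40, 0.45, 0.40, 0.35} → fail.
6 of 9 fail.

6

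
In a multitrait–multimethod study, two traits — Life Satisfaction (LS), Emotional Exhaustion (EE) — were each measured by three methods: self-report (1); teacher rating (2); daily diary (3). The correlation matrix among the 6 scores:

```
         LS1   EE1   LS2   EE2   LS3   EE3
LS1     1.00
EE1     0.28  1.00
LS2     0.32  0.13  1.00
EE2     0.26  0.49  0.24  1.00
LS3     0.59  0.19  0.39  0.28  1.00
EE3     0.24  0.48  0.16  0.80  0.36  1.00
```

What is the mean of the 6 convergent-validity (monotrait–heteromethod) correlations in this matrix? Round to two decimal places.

Convergent values: 0.32, 0.59, 0.39, 0.49, 0.48, 0.80; mean = 3.07/6 = 0.51.

0.51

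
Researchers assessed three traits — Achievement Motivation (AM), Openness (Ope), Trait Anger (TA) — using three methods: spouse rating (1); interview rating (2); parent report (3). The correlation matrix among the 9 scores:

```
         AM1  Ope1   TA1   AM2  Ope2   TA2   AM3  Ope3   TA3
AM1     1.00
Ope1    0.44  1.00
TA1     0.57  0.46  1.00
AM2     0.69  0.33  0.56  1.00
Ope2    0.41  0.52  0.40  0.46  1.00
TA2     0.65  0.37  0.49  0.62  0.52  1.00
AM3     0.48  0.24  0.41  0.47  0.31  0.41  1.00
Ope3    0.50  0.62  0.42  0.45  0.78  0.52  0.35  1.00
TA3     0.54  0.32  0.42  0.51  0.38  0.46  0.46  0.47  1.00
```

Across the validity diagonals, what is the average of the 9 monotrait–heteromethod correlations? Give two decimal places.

Convergent values: 0.69, 0.48, 0.47, 0.52, 0.62, 0.78, 0.49, 0.42, 0.46; mean = 4.93/9 = 0.55.

0.55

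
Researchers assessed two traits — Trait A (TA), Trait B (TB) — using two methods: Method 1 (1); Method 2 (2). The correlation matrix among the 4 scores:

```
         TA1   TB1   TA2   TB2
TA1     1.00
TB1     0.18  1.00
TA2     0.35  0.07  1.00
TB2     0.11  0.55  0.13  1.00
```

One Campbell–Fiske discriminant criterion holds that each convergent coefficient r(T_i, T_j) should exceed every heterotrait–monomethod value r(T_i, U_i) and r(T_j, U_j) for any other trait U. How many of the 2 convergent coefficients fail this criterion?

Convergent coefficients and their comparison sets:
TA (methods 1·2): 0.35 vs {0.18, 0.13} → pass.
TB (methods 1·2): 0.55 vs {0.18, 0.13} → pass.
0 of 2 fail.

0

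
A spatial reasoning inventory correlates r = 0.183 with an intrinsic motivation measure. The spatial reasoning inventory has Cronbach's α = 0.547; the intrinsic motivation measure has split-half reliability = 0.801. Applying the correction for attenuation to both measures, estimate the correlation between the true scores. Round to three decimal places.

r_true = r_obs / √(r_xx · r_yy) = 0.183 / √(0.547 × 0.801) = 0.183 / √0.438147 = 0.183 / 0.6619 ≈ 0.276.

0.276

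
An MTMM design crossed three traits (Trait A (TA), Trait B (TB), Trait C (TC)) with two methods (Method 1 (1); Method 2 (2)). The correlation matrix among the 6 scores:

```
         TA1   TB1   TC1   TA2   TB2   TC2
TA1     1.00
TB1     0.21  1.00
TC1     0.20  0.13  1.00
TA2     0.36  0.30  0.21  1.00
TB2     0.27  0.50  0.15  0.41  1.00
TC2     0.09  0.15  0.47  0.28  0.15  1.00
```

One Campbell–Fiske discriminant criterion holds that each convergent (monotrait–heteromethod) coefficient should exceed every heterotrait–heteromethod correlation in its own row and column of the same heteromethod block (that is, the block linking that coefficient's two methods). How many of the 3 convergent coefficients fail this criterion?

Checking each validity diagonal entry against its comparison values:
TA (methods 1·2): 0.36 vs {0.27, 0.30, 0.09, 0.21} → pass.
TB (methods 1·2): 0.50 vs {0.30, 0.27, 0.15, 0.15} → pass.
TC (methods 1·2): 0.47 vs {0.21, 0.09, 0.15, 0.15} → pass.
0 of 3 fail.

0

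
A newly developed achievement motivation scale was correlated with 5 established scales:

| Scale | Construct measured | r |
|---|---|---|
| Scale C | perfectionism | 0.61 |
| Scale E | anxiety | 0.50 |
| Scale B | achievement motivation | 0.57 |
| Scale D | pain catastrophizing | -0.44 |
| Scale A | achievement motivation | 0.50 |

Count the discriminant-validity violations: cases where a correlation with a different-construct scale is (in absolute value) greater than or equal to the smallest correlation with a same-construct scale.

Convergent (same construct = achievement motivation): Scale B, Scale A.
Smallest convergent = 0.50. Discriminant |r|: 0.61, 0.50, 0.44; count ≥ 0.50 → 2.

2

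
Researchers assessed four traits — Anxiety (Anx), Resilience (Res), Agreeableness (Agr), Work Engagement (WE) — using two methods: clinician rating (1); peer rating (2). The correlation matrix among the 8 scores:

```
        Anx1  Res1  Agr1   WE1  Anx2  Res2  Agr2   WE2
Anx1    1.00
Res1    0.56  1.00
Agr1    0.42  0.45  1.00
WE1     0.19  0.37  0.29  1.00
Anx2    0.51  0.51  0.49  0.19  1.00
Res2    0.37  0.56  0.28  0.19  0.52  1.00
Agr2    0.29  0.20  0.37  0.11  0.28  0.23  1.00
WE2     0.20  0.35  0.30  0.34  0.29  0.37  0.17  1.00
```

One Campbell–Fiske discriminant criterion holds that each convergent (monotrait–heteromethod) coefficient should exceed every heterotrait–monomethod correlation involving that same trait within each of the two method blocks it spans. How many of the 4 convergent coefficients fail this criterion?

Checking each validity diagonal entry against its comparison values:
Anx (methods 1·2): 0.51 vs {0.56, 0.52, 0.42, 0.28, 0.19, 0.29} → fail.
Res (methods 1·2): 0.56 vs {0.56, 0.52, 0.45, 0.23, 0.37, 0.37} → fail.
Agr (methods 1·2): 0.37 vs {0.42, 0.28, 0.45, 0.23, 0.29, 0.17} → fail.
WE (methods 1·2): 0.34 vs {0.19, 0.29, 0.37, 0.37, 0.29, 0.17} → fail.
4 of 4 fail.

4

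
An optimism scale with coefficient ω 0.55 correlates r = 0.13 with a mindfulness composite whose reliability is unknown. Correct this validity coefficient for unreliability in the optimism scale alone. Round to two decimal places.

0.18

Single correction: r_c = r_obs / √r_xx = 0.13 / √0.55 = 0.13 / 0.7416 ≈ 0.18.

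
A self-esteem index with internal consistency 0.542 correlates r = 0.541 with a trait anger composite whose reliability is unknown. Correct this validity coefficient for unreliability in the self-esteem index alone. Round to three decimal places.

0.735

Single correction: r_c = r_obs / √r_xx = 0.541 / √0.542 = 0.541 / 0.7362 ≈ 0.735.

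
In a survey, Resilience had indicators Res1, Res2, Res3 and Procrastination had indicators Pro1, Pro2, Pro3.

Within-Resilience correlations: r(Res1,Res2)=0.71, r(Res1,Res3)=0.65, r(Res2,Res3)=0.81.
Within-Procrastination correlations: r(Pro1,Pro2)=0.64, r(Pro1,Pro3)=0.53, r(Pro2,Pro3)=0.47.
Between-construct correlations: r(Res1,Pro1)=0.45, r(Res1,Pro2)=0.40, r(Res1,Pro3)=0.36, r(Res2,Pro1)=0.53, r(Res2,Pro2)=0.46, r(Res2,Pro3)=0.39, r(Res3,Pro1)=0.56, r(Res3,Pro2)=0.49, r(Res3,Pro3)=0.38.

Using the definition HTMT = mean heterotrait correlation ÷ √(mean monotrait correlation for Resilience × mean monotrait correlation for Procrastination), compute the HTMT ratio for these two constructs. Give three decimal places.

0.710

Between-construct mean = 4.02/9 = 0.4467.
Mean within-Res = 2.17/3 = 0.7233; mean within-Pro = 1.64/3 = 0.5467.
Geometric mean = √(0.7233 × 0.5467) = 0.6288.
HTMT = 0.4467 / 0.6288 = 0.710.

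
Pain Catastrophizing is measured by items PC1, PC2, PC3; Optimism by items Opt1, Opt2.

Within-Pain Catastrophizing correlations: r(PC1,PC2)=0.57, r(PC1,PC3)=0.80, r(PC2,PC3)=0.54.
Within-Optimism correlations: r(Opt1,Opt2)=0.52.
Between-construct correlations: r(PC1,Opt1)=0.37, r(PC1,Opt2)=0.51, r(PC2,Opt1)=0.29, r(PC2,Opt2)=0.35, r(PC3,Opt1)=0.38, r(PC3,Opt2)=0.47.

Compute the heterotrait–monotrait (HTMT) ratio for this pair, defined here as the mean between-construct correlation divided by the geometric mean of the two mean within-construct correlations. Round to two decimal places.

0.69

Mean between = 2.37/6 = 0.3950.
Mean within-PC = 1.91/3 = 0.6367; mean within-Opt = 0.52/1 = 0.5200.
Geometric mean = √(0.6367 × 0.5200) = 0.5754.
HTMT = 0.3950 / 0.5754 = 0.69.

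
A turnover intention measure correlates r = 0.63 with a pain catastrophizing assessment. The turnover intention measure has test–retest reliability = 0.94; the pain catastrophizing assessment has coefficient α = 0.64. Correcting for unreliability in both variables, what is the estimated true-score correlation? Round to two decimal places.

r_true = r_obs / √(r_xx · r_yy) = 0.63 / √(0.94 × 0.64) = 0.63 / √0.6016 = 0.63 / 0.7756 ≈ 0.81.

0.81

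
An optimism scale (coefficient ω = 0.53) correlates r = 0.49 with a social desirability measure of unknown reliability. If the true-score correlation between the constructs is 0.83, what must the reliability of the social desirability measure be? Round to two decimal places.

r_true = r_obs / √(r_xx · r_yy) ⇒ 0.83 = 0.49 / √(0.53 · r_yy).
√(0.53 · r_yy) = 0.49 / 0.83 = 0.5904; 0.53 · r_yy = 0.3486; r_yy = 0.3486 / 0.53 ≈ 0.66.

0.66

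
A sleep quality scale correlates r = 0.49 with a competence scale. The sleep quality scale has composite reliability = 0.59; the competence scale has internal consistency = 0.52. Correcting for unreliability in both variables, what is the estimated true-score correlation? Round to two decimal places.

0.88

r_true = r_obs / √(r_xx · r_yy) = 0.49 / √(0.59 × 0.52) = 0.49 / √0.3068 = 0.49 / 0.5539 ≈ 0.88.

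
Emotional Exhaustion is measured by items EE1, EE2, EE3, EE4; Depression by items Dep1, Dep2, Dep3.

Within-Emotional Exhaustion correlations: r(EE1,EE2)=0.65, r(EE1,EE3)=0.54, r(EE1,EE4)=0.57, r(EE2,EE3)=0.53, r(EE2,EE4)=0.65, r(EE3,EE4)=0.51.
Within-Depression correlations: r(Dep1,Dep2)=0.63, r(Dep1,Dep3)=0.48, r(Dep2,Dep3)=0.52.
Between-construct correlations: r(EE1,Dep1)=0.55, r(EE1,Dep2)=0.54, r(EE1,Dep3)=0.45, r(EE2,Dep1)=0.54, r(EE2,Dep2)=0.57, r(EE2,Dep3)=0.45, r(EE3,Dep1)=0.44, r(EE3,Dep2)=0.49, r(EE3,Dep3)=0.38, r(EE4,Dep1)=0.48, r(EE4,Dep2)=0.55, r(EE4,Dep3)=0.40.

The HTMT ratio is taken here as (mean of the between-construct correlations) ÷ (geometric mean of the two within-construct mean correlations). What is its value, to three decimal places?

Mean heterotrait r = 5.84/12 = 0.4867.
Mean within-EE = 3.45/6 = 0.5750; mean within-Dep = 1.63/3 = 0.5433.
Geometric mean = √(0.5750 × 0.5433) = 0.5589.
HTMT = 0.4867 / 0.5589 = 0.871.

0.871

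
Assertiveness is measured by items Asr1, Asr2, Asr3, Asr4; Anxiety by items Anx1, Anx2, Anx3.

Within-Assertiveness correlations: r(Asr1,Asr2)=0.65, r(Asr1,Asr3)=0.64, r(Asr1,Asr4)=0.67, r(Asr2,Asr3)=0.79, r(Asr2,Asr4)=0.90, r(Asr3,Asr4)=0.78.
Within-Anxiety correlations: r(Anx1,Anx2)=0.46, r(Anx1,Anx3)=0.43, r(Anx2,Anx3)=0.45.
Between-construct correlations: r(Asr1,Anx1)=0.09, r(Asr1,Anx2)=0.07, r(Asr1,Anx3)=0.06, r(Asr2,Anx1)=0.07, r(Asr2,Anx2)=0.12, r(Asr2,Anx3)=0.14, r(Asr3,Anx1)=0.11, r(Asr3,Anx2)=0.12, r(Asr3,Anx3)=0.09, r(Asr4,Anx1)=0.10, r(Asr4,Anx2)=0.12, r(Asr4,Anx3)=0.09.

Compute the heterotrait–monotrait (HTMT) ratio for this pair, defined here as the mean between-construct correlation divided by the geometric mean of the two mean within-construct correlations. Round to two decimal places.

Mean between = 1.18/12 = 0.0983.
Mean within-Asr = 4.43/6 = 0.7383; mean within-Anx = 1.34/3 = 0.4467.
Geometric mean = √(0.7383 × 0.4467) = 0.5743.
HTMT = 0.0983 / 0.5743 = 0.17.

0.17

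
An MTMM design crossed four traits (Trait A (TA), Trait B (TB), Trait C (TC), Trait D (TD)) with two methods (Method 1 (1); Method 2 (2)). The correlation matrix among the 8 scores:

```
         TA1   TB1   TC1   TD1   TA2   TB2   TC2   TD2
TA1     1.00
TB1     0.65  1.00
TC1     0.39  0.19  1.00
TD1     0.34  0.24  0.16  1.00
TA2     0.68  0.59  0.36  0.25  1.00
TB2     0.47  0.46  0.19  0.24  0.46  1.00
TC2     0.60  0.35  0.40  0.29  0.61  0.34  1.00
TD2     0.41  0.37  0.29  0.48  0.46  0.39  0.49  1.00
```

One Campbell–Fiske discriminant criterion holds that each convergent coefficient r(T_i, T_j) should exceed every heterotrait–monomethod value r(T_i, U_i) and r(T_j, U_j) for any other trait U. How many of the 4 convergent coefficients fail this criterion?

Checking each validity diagonal entry against its comparison values:
TA (methods 1·2): 0.68 vs {0.65, 0.46, 0.39, 0.61, 0.34, 0.46} → pass.
TB (methods 1·2): 0.46 vs {0.65, 0.46, 0.19, 0.34, 0.24, 0.39} → fail.
TC (methods 1·2): 0.40 vs {0.39, 0.61, 0.19, 0.34, 0.16, 0.49} → fail.
TD (methods 1·2): 0.48 vs {0.34, 0.46, 0.24, 0.39, 0.16, 0.49} → fail.
3 of 4 fail.

3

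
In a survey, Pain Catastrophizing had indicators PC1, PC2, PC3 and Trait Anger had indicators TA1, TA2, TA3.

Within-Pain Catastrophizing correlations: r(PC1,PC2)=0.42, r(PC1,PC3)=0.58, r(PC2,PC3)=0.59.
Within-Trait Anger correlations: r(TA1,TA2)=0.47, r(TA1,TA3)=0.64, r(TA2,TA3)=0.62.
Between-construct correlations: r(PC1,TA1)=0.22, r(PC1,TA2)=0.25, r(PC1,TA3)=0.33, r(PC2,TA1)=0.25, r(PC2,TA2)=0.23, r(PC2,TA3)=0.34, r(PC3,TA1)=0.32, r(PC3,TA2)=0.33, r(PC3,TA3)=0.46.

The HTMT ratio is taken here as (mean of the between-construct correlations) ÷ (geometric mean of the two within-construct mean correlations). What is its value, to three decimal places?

0.549

Mean between = 2.73/9 = 0.3033.
Mean within-PC = 1.59/3 = 0.5300; mean within-TA = 1.73/3 = 0.5767.
Geometric mean = √(0.5300 × 0.5767) = 0.5529.
HTMT = 0.3033 / 0.5529 = 0.549.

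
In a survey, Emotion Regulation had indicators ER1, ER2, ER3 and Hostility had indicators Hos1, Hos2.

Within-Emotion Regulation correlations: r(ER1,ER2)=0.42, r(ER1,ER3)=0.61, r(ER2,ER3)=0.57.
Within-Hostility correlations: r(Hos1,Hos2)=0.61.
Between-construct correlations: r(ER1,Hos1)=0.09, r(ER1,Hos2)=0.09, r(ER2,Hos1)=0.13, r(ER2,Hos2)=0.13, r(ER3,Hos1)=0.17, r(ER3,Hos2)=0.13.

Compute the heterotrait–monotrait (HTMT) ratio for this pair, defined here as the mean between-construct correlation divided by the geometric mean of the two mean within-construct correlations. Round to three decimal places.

0.216

Mean between = 0.74/6 = 0.1233.
Mean within-ER = 1.60/3 = 0.5333; mean within-Hos = 0.61/1 = 0.6100.
Geometric mean = √(0.5333 × 0.6100) = 0.5704.
HTMT = 0.1233 / 0.5704 = 0.216.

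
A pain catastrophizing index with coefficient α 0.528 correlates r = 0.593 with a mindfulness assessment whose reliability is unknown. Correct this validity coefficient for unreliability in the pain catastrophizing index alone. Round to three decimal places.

0.816

Single correction: r_c = r_obs / √r_xx = 0.593 / √0.528 = 0.593 / 0.7266 ≈ 0.816.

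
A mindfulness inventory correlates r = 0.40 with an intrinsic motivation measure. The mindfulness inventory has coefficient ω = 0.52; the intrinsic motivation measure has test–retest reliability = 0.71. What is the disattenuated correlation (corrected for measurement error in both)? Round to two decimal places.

0.66

r_true = r_obs / √(r_xx · r_yy) = 0.40 / √(0.52 × 0.71) = 0.40 / √0.3692 = 0.40 / 0.6076 ≈ 0.66.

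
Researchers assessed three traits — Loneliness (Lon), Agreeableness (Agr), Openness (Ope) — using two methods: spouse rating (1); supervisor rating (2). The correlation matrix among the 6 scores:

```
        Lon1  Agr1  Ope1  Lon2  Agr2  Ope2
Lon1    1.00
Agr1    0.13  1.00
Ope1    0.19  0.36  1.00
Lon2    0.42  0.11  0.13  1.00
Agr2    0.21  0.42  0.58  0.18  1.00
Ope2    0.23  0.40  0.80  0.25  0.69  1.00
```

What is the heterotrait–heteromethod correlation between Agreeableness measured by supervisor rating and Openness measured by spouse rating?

0.58

Different traits and methods: r(Agr2, Ope1) = 0.58.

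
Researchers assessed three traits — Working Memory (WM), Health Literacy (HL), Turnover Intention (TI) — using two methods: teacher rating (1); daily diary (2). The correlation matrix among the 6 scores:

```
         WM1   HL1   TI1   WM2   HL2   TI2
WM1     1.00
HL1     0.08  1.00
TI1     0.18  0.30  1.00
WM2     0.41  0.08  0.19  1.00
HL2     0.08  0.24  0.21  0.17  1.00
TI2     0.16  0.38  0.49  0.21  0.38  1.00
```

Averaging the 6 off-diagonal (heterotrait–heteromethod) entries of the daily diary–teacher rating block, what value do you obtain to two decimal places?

HTHM values (method 2 × method 1): 0.08, 0.19, 0.08, 0.21, 0.16, 0.38; mean = 1.10/6 = 0.18.

0.18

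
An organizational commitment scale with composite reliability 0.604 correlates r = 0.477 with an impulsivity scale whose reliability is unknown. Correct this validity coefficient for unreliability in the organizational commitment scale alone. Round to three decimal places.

Single correction: r_c = r_obs / √r_xx = 0.477 / √0.604 = 0.477 / 0.7772 ≈ 0.614.

0.614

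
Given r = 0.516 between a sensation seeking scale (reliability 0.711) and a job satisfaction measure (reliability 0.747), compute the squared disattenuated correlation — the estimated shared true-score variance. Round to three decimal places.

Disattenuated r = 0.516 / √(0.711 × 0.747) = 0.516 / 0.7288 = 0.7080.
Shared true-score variance = 0.7080² = 0.5013 ≈ 0.501.

0.501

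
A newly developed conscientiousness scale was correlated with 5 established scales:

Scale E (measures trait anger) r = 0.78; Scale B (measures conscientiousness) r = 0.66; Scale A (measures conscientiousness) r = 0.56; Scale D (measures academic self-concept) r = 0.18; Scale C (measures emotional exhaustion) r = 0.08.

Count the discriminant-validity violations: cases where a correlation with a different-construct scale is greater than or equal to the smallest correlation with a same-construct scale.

1

Convergent (same construct = conscientiousness): Scale B, Scale A.
Smallest convergent = 0.56. Discriminant values: 0.78, 0.18, 0.08; count ≥ 0.56 → 1.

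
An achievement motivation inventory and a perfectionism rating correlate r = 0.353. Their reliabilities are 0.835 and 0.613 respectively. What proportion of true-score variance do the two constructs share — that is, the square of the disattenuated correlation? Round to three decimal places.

0.243

Disattenuated r = 0.353 / √(0.835 × 0.613) = 0.353 / 0.7154 = 0.4934.
Shared true-score variance = 0.4934² = 0.2434 ≈ 0.243.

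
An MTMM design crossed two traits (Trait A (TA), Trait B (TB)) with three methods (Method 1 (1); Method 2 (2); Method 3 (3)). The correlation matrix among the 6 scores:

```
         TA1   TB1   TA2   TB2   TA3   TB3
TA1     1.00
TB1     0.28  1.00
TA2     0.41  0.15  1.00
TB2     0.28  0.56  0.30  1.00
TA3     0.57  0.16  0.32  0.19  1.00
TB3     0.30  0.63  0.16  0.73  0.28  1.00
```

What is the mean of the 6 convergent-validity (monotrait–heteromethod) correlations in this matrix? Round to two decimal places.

Convergent values: 0.41, 0.57, 0.32, 0.56, 0.63, 0.73; mean = 3.22/6 = 0.54.

0.54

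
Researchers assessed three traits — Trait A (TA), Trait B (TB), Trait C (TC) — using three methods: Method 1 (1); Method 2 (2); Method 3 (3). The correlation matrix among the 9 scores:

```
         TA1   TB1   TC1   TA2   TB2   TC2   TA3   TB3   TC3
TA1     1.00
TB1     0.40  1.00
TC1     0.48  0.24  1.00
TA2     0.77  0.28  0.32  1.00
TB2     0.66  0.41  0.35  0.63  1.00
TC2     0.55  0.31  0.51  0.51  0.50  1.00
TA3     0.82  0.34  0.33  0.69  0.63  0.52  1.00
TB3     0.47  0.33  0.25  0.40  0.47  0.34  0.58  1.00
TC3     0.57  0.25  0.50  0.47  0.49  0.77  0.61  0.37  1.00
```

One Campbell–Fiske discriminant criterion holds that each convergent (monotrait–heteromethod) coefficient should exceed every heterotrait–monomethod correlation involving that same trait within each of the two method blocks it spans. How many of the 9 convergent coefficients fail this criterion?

Each convergent coefficient versus the relevant comparison correlations:
TA (methods 1·2): 0.77 vs {0.40, 0.63, 0.48, 0.51} → pass.
TA (methods 1·3): 0.82 vs {0.40, 0.58, 0.48, 0.61} → pass.
TA (methods 2·3): 0.69 vs {0.63, 0.58, 0.51, 0.61} → pass.
TB (methods 1·2): 0.41 vs {0.40, 0.63, 0.24, 0.50} → fail.
TB (methods 1·3): 0.33 vs {0.40, 0.58, 0.24, 0.37} → fail.
TB (methods 2·3): 0.47 vs {0.63, 0.58, 0.50, 0.37} → fail.
TC (methods 1·2): 0.51 vs {0.48, 0.51, 0.24, 0.50} → fail.
TC (methods 1·3): 0.50 vs {0.48, 0.61, 0.24, 0.37} → fail.
TC (methods 2·3): 0.77 vs {0.51, 0.61, 0.50, 0.37} → pass.
5 of 9 fail.

5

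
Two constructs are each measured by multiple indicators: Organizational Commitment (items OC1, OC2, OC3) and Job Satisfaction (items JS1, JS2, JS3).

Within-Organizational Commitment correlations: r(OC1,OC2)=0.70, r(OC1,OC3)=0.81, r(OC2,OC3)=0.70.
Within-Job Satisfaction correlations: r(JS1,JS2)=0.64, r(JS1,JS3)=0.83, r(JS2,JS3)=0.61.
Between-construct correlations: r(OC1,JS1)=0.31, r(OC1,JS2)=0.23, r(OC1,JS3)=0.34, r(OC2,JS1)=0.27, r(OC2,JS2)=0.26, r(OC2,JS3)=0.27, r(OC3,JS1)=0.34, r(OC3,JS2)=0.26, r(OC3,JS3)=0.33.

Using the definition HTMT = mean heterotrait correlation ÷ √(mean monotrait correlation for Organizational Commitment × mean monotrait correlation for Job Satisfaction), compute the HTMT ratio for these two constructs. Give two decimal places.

0.41

Between-construct mean = 2.61/9 = 0.2900.
Mean within-OC = 2.21/3 = 0.7367; mean within-JS = 2.08/3 = 0.6933.
Geometric mean = √(0.7367 × 0.6933) = 0.7147.
HTMT = 0.2900 / 0.7147 = 0.41.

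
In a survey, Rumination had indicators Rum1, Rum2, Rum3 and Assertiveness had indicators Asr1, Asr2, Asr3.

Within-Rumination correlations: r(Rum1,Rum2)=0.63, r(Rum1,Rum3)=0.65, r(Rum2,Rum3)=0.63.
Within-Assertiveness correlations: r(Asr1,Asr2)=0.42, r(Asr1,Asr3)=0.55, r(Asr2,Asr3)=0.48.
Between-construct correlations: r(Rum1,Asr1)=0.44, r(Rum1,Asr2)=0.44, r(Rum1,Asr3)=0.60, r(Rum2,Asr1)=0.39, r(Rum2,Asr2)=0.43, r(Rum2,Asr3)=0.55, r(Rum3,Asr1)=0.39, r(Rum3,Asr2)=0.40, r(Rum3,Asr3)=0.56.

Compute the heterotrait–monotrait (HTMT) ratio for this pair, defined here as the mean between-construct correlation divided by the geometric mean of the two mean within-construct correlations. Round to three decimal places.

0.841

Between-construct mean = 4.20/9 = 0.4667.
Mean within-Rum = 1.91/3 = 0.6367; mean within-Asr = 1.45/3 = 0.4833.
Geometric mean = √(0.6367 × 0.4833) = 0.5547.
HTMT = 0.4667 / 0.5547 = 0.841.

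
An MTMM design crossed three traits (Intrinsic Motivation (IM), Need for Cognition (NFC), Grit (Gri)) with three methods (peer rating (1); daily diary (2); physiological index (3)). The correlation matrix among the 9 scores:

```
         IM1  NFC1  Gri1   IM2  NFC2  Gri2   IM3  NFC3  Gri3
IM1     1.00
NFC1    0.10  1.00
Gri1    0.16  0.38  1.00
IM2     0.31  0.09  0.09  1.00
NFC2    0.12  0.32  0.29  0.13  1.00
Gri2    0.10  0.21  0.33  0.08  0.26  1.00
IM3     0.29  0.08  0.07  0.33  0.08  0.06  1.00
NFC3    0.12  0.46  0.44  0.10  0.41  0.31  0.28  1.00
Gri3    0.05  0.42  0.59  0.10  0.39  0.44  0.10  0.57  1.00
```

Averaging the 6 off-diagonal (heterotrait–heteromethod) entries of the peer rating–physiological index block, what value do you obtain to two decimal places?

HTHM values (method 1 × method 3): 0.12, 0.05, 0.08, 0.42, 0.07, 0.44; mean = 1.18/6 = 0.20.

0.20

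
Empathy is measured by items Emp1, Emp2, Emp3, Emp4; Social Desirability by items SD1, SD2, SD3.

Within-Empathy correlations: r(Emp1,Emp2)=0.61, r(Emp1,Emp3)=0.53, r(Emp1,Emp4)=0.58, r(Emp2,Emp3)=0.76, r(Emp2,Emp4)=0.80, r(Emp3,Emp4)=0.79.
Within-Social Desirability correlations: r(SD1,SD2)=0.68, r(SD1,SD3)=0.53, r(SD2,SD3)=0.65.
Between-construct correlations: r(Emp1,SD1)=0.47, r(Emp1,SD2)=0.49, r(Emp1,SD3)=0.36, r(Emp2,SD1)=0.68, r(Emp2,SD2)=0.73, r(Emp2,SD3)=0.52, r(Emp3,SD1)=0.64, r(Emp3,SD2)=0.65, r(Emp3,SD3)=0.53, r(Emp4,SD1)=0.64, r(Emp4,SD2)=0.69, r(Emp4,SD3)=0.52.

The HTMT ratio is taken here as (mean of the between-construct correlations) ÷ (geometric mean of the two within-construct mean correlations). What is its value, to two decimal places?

Mean between = 6.92/12 = 0.5767.
Mean within-Emp = 4.07/6 = 0.6783; mean within-SD = 1.86/3 = 0.6200.
Geometric mean = √(0.6783 × 0.6200) = 0.6485.
HTMT = 0.5767 / 0.6485 = 0.89.

0.89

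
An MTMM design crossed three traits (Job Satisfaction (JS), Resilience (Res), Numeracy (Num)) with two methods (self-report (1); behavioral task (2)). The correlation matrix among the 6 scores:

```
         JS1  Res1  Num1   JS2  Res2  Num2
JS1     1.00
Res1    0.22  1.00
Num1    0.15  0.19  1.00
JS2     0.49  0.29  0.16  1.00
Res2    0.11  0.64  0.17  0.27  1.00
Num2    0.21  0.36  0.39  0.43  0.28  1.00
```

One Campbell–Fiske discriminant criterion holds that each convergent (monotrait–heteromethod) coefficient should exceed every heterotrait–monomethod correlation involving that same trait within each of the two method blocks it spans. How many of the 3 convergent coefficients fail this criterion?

Convergent coefficients and their comparison sets:
JS (methods 1·2): 0.49 vs {0.22, 0.27, 0.15, 0.43} → pass.
Res (methods 1·2): 0.64 vs {0.22, 0.27, 0.19, 0.28} → pass.
Num (methods 1·2): 0.39 vs {0.15, 0.43, 0.19, 0.28} → fail.
1 of 3 fail.

1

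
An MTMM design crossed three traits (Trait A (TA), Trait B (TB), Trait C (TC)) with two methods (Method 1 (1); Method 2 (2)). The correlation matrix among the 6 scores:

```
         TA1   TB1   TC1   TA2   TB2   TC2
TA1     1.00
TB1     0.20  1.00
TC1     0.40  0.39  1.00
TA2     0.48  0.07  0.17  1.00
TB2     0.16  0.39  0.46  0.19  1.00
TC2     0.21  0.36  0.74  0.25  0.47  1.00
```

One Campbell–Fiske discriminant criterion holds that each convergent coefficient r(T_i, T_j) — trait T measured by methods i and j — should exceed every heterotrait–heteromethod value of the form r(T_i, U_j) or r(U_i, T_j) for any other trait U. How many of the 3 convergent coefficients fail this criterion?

Convergent coefficients and their comparison sets:
TA (methods 1·2): 0.48 vs {0.16, 0.07, 0.21, 0.17} → pass.
TB (methods 1·2): 0.39 vs {0.07, 0.16, 0.36, 0.46} → fail.
TC (methods 1·2): 0.74 vs {0.17, 0.21, 0.46, 0.36} → pass.
1 of 3 fail.

1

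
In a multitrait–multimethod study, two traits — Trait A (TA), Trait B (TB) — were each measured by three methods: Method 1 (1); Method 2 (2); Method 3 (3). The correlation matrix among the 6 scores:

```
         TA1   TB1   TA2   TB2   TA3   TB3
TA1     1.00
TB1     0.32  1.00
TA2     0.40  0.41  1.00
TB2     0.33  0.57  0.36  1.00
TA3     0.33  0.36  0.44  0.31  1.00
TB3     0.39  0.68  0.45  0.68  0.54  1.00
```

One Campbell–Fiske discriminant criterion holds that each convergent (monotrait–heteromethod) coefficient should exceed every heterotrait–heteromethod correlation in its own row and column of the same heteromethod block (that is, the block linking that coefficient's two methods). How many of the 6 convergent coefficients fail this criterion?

Checking each validity diagonal entry against its comparison values:
TA (methods 1·2): 0.40 vs {0.33, 0.41} → fail.
TA (methods 1·3): 0.33 vs {0.39, 0.36} → fail.
TA (methods 2·3): 0.44 vs {0.45, 0.31} → fail.
TB (methods 1·2): 0.57 vs {0.41, 0.33} → pass.
TB (methods 1·3): 0.68 vs {0.36, 0.39} → pass.
TB (methods 2·3): 0.68 vs {0.31, 0.45} → pass.
3 of 6 fail.

3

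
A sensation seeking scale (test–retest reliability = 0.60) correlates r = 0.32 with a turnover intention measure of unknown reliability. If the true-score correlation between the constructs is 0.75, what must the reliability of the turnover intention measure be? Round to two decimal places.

0.30

r_true = r_obs / √(r_xx · r_yy) ⇒ 0.75 = 0.32 / √(0.60 · r_yy).
√(0.60 · r_yy) = 0.32 / 0.75 = 0.4267; 0.60 · r_yy = 0.1821; r_yy = 0.1821 / 0.60 ≈ 0.30.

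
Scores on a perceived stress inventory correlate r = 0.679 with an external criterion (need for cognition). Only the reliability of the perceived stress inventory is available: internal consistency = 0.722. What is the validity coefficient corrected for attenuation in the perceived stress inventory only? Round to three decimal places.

Single correction: r_c = r_obs / √r_xx = 0.679 / √0.722 = 0.679 / 0.8497 ≈ 0.799.

0.799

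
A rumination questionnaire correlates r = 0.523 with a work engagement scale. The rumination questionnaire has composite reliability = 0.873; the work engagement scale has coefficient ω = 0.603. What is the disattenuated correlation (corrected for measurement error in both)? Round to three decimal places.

0.721

r_true = r_obs / √(r_xx · r_yy) = 0.523 / √(0.873 × 0.603) = 0.523 / √0.526419 = 0.523 / 0.7255 ≈ 0.721.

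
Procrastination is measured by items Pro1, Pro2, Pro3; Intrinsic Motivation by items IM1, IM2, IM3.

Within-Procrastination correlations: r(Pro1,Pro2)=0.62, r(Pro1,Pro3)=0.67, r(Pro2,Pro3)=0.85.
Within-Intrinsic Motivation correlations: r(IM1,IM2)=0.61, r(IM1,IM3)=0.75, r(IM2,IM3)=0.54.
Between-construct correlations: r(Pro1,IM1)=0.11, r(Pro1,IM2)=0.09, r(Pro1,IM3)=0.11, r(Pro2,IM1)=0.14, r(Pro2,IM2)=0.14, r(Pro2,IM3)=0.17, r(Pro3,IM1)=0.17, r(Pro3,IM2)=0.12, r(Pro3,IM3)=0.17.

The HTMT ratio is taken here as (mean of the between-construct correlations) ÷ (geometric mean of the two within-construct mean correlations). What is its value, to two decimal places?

Mean between = 1.22/9 = 0.1356.
Mean within-Pro = 2.14/3 = 0.7133; mean within-IM = 1.90/3 = 0.6333.
Geometric mean = √(0.7133 × 0.6333) = 0.6721.
HTMT = 0.1356 / 0.6721 = 0.20.

0.20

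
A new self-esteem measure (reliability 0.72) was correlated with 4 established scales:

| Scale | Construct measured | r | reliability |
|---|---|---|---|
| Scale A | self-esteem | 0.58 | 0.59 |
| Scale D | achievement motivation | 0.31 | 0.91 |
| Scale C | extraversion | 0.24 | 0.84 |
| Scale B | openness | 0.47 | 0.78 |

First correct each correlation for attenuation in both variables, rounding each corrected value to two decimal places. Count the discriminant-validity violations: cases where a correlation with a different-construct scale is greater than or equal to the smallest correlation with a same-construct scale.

Disattenuated r (r / √(r_scale · r_new)):
  Scale A (conv): 0.58 / √(0.59·0.72) = 0.89
  Scale D (disc): 0.31 / √(0.91·0.72) = 0.38
  Scale C (disc): 0.24 / √(0.84·0.72) = 0.31
  Scale B (disc): 0.47 / √(0.78·0.72) = 0.63
Smallest convergent = 0.89. Discriminant values: 0.38, 0.31, 0.63; count ≥ 0.89 → 0.

0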